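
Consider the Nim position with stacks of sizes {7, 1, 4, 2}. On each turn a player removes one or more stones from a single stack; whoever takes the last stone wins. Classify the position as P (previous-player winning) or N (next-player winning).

P-position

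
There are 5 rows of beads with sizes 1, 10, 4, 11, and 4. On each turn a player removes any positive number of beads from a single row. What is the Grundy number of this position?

Compute the nim-sum pairwise:
1 ^ 10 = 11
11 ^ 4 = 15
15 ^ 11 = 4
4 ^ 4 = 0

0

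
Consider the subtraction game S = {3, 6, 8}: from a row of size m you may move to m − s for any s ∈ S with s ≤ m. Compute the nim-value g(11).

Grundy values for subtraction set {3, 6, 8}:
k:     0  1  2  3  4  5  6  7  8  9 10 11
g(k):  0  0  0  1  1  1  2  2  2  3  3  0
So g(11) = 0.

0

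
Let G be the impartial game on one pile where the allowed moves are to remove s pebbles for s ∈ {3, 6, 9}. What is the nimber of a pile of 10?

3

Compute g(0), g(1), … for moves {3, 6, 9}:
g(0) = mex{} = 0
g(1) = mex{} = 0
g(2) = mex{} = 0
g(3) = mex{0} = 1
g(4) = mex{0} = 1
g(5) = mex{0} = 1
g(6) = mex{0,1} = 2
g(7) = mex{0,1} = 2
g(8) = mex{0,1} = 2
g(9) = mex{0,1,2} = 3
g(10) = mex{0,1,2} = 3
So g(10) = 3.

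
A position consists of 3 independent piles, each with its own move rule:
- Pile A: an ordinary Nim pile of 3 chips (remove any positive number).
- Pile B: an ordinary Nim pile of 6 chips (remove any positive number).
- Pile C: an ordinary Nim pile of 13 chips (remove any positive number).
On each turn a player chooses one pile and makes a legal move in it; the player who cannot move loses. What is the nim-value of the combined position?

8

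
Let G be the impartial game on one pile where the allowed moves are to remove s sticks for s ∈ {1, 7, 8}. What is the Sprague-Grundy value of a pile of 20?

1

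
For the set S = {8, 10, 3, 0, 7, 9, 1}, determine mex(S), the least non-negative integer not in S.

2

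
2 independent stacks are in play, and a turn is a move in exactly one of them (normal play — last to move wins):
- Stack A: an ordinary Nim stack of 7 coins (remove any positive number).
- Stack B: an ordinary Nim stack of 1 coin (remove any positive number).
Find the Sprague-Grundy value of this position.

Stack A is a plain Nim stack of size 7, so its Grundy value is 7.
Stack B is a plain Nim stack of size 1, so its Grundy value is 1.
By the Sprague-Grundy theorem, the Grundy value of a sum of independent games is the XOR of the component values.
Combined value = 7 ⊕ 1 = 6.

6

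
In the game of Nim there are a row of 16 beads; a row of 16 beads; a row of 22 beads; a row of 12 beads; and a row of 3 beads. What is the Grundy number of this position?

Compute the nim-sum pairwise:
16 ⊕ 16 = 0
0 ⊕ 22 = 22
22 ⊕ 12 = 26
26 ⊕ 3 = 25

25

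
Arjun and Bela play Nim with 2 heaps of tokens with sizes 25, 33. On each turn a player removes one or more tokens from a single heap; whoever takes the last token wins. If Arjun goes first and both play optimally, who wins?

Arjun wins

Compute the nim-sum pairwise:
25 ^ 33 = 56
The nim-sum is 56 ≠ 0, so this is an N-position: the player to move can win; Arjun has a winning move.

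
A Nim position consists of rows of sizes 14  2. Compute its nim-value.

12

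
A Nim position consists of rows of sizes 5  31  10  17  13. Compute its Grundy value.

Compute the nim-sum pairwise:
5 XOR 31 = 26
26 XOR 10 = 16
16 XOR 17 = 1
1 XOR 13 = 12

12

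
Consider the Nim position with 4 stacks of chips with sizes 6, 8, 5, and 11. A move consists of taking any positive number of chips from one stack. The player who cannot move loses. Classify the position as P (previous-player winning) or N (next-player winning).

P-position

In binary:
  0110  (6)
  1000  (8)
  0101  (5)
  1011  (11)
  ----
  0000  (0)
The nim-sum is 0, so this is a P-position: the player to move is in a losing position under optimal play.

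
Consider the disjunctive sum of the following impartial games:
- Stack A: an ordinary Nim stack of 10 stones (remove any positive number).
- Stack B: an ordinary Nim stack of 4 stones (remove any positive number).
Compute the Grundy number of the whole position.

14

Stack A is a plain Nim stack of size 10, so its Grundy value is 10.
Stack B is a plain Nim stack of size 4, so its Grundy value is 4.
The value of a disjunctive sum is the nim-sum of the parts.
Combined value = 10 ⊕ 4 = 14.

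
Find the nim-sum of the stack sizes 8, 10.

2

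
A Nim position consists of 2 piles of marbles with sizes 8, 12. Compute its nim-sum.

4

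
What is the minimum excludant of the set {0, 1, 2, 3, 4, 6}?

The values 0, 1, 2, 3, 4 are all present; 5 is the first non-negative integer missing from the set.

5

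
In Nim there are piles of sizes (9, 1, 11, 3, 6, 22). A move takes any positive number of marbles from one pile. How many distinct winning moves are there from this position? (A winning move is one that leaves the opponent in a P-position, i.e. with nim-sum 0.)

1

Write each in binary and XOR column by column:
  01001  (9)
  00001  (1)
  01011  (11)
  00011  (3)
  00110  (6)
  10110  (22)
  -----
  10000  (16)
The overall nim-sum is X = 16. A pile of size p has a winning move iff p XOR X < p (reduce it to p XOR X).
  9: 9 XOR 16 = 25 ≥ 9 — no move.
  1: 1 XOR 16 = 17 ≥ 1 — no move.
  11: 11 XOR 16 = 27 ≥ 11 — no move.
  3: 3 XOR 16 = 19 ≥ 3 — no move.
  6: 6 XOR 16 = 22 ≥ 6 — no move.
  22: 22 XOR 16 = 6 < 22 — winning move (to 6).
That gives 1 winning move.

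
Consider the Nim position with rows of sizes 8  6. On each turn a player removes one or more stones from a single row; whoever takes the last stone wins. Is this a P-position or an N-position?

N-position

Compute the nim-sum pairwise:
8 ^ 6 = 14
The nim-sum is 14 ≠ 0, so this is an N-position: the player to move can win.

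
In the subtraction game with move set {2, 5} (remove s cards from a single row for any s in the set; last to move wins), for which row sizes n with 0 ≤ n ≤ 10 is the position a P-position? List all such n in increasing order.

Build the Grundy sequence with g(k) = mex{g(k−s) : s ∈ {2, 5}, s ≤ k}:
k:     0  1  2  3  4  5  6  7  8  9 10
g(k):  0  0  1  1  0  2  1  0  0  1  1
The P-positions (g = 0) in 0..10 are 0, 1, 4, 7, 8.

0, 1, 4, 7, 8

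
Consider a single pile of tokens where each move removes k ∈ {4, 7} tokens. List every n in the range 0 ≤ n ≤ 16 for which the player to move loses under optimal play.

0, 1, 2, 3, 11, 12, 13, 14

Compute g(0), g(1), … for moves {4, 7}:
k:     0  1  2  3  4  5  6  7  8  9 10 11 12 13 14 15 16
g(k):  0  0  0  0  1  1  1  1  2  2  2  0  0  0  0  1  1
The P-positions (g = 0) in 0..16 are 0, 1, 2, 3, 11, 12, 13, 14.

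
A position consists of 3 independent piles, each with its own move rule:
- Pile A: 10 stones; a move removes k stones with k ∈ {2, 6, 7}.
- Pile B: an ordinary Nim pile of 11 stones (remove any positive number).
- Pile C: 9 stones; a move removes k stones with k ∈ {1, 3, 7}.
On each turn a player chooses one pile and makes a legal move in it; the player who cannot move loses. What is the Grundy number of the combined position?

For pile A, compute g(0), g(1), … with moves {2, 6, 7}:
k:     0  1  2  3  4  5  6  7  8  9 10
g(k):  0  0  1  1  0  0  1  1  2  0  3
So g(10) = 3.
Pile B is a plain Nim pile of size 11, so its Grundy value is 11.
For pile C, compute g(0), g(1), … with moves {1, 3, 7}:
k:     0  1  2  3  4  5  6  7  8  9
g(k):  0  1  0  1  0  1  0  1  0  1
So g(9) = 1.
The value of a disjunctive sum is the nim-sum of the parts.
Combined value = 3 XOR 11 XOR 1 = 9.

9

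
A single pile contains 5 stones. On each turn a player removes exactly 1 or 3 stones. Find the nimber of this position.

Compute g(0), g(1), … for moves {1, 3}:
g(0) = mex{} = 0
g(1) = mex{0} = 1
g(2) = mex{1} = 0
g(3) = mex{0} = 1
g(4) = mex{1} = 0
g(5) = mex{0} = 1
So g(5) = 1.

1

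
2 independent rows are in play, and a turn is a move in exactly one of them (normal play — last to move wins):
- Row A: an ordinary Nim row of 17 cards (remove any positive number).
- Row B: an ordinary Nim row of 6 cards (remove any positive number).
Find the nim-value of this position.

23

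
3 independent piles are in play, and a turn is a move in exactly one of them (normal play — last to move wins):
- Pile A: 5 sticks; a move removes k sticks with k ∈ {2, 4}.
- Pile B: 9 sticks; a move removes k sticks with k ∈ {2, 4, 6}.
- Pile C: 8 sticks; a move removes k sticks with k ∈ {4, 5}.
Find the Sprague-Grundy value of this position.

Build the Grundy sequence for pile A with g(k) = mex{g(k−s) : s ∈ {2, 4}, s ≤ k}:
k:     0  1  2  3  4  5
g(k):  0  0  1  1  2  2
So g(5) = 2.
Build the Grundy sequence for pile B with g(k) = mex{g(k−s) : s ∈ {2, 4, 6}, s ≤ k}:
g(0) = mex{} = 0
g(1) = mex{} = 0
g(2) = mex{0} = 1
g(3) = mex{0} = 1
g(4) = mex{0,1} = 2
g(5) = mex{0,1} = 2
g(6) = mex{0,1,2} = 3
g(7) = mex{0,1,2} = 3
g(8) = mex{1,2,3} = 0
g(9) = mex{1,2,3} = 0
So g(9) = 0.
For pile C, compute g(0), g(1), … with moves {4, 5}:
k:     0  1  2  3  4  5  6  7  8
g(k):  0  0  0  0  1  1  1  1  2
So g(8) = 2.
By the Sprague-Grundy theorem, the Grundy value of a sum of independent games is the XOR of the component values.
Combined value = 2 XOR 0 XOR 2 = 0.

0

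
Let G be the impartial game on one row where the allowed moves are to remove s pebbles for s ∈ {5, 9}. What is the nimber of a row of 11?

2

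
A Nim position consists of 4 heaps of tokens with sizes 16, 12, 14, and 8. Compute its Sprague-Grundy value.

26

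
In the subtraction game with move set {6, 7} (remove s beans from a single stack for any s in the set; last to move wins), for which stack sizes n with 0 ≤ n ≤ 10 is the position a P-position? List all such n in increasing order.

Compute g(0), g(1), … for moves {6, 7}:
g(0) = mex{} = 0
g(1) = mex{} = 0
g(2) = mex{} = 0
g(3) = mex{} = 0
g(4) = mex{} = 0
g(5) = mex{} = 0
g(6) = mex{0} = 1
g(7) = mex{0} = 1
g(8) = mex{0} = 1
g(9) = mex{0} = 1
g(10) = mex{0} = 1
The P-positions (g = 0) in 0..10 are 0, 1, 2, 3, 4, 5.

0, 1, 2, 3, 4, 5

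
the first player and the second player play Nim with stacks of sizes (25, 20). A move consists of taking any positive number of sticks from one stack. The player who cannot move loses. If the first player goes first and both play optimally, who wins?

the first player wins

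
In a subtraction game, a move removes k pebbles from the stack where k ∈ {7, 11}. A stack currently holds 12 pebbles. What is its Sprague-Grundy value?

Build the Grundy sequence with g(k) = mex{g(k−s) : s ∈ {7, 11}, s ≤ k}:
g(0) = mex{} = 0
g(1) = mex{} = 0
g(2) = mex{} = 0
g(3) = mex{} = 0
g(4) = mex{} = 0
g(5) = mex{} = 0
g(6) = mex{} = 0
g(7) = mex{0} = 1
g(8) = mex{0} = 1
g(9) = mex{0} = 1
g(10) = mex{0} = 1
g(11) = mex{0} = 1
g(12) = mex{0} = 1
So g(12) = 1.

1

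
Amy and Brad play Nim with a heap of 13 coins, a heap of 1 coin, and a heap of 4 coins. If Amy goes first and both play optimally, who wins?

Amy wins

Compute the nim-sum pairwise:
13 ⊕ 1 = 12
12 ⊕ 4 = 8
The nim-sum is 8 ≠ 0, so this is an N-position: the player to move can win; Amy has a winning move.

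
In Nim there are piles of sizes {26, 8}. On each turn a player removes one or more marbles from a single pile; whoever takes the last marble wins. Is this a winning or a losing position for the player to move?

Winning position

In binary:
  11010  (26)
  01000  (8)
  -----
  10010  (18)
The nim-sum is 18 ≠ 0, so this is an N-position: the player to move can win.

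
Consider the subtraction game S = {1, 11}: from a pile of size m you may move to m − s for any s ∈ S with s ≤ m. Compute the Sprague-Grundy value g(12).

Compute g(0), g(1), … for moves {1, 11}:
k:     0  1  2  3  4  5  6  7  8  9 10 11 12
g(k):  0  1  0  1  0  1  0  1  0  1  0  1  0
So g(12) = 0.

0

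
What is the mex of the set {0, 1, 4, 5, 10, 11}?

2

The values 0, 1 are all present; 2 is the first non-negative integer missing from the set.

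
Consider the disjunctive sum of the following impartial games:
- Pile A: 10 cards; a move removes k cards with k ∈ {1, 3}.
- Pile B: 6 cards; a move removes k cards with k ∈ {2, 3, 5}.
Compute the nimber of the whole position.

3

For pile A, compute g(0), g(1), … with moves {1, 3}:
g(0) = mex{} = 0
g(1) = mex{0} = 1
g(2) = mex{1} = 0
g(3) = mex{0} = 1
g(4) = mex{1} = 0
g(5) = mex{0} = 1
g(6) = mex{1} = 0
g(7) = mex{0} = 1
g(8) = mex{1} = 0
g(9) = mex{0} = 1
g(10) = mex{1} = 0
So g(10) = 0.
Build the Grundy sequence for pile B with g(k) = mex{g(k−s) : s ∈ {2, 3, 5}, s ≤ k}:
k:     0  1  2  3  4  5  6
g(k):  0  0  1  1  2  2  3
So g(6) = 3.
The value of a disjunctive sum is the nim-sum of the parts.
Combined value = 0 XOR 3 = 3.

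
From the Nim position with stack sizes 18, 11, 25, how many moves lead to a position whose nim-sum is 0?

Compute the nim-sum pairwise:
18 XOR 11 = 25
25 XOR 25 = 0
The nim-sum is already 0, so every move leaves a nonzero nim-sum — there are no winning moves.

0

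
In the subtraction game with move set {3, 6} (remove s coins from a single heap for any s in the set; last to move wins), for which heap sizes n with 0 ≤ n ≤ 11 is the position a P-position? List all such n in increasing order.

Grundy values for subtraction set {3, 6}:
k:     0  1  2  3  4  5  6  7  8  9 10 11
g(k):  0  0  0  1  1  1  2  2  2  0  0  0
The P-positions (g = 0) in 0..11 are 0, 1, 2, 9, 10, 11.

0, 1, 2, 9, 10, 11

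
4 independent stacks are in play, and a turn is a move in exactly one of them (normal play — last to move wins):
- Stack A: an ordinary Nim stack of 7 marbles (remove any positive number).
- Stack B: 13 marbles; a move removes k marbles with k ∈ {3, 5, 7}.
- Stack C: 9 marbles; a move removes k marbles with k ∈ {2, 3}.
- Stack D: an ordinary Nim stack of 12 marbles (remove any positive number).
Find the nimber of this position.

8

Stack A is a plain Nim stack of size 7, so its Grundy value is 7.
For stack B, compute g(0), g(1), … with moves {3, 5, 7}:
k:     0  1  2  3  4  5  6  7  8  9 10 11 12 13
g(k):  0  0  0  1  1  1  2  2  2  3  0  0  0  1
So g(13) = 1.
For stack C, compute g(0), g(1), … with moves {2, 3}:
g(0) = mex{} = 0
g(1) = mex{} = 0
g(2) = mex{0} = 1
g(3) = mex{0} = 1
g(4) = mex{0,1} = 2
g(5) = mex{1} = 0
g(6) = mex{1,2} = 0
g(7) = mex{0,2} = 1
g(8) = mex{0} = 1
g(9) = mex{0,1} = 2
So g(9) = 2.
Stack D is a plain Nim stack of size 12, so its Grundy value is 12.
By the Sprague-Grundy theorem, the Grundy value of a sum of independent games is the XOR of the component values.
Combined value = 7 XOR 1 XOR 2 XOR 12 = 8.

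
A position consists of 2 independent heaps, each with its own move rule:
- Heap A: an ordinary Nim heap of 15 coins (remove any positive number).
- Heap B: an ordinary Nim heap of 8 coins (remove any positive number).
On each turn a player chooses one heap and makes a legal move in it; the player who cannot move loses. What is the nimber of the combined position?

Heap A is a plain Nim heap of size 15, so its Grundy value is 15.
Heap B is a plain Nim heap of size 8, so its Grundy value is 8.
The value of a disjunctive sum is the nim-sum of the parts.
Combined value = 15 ⊕ 8 = 7.

7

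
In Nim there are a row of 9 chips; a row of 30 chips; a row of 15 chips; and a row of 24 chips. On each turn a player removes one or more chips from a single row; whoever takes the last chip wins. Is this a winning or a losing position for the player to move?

Write each in binary and XOR column by column:
  01001  (9)
  11110  (30)
  01111  (15)
  11000  (24)
  -----
  00000  (0)
The nim-sum is 0, so this is a P-position: the player to move is in a losing position under optimal play.

Losing position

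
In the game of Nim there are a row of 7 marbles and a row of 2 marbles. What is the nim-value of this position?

5

Compute the nim-sum pairwise:
7 ⊕ 2 = 5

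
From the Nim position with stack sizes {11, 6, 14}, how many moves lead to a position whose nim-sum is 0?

Nim-sum: 11 XOR 6 XOR 14 = 3.
The overall nim-sum is X = 3. A stack of size p has a winning move iff p XOR X < p (reduce it to p XOR X).
  11: 11 XOR 3 = 8 < 11 — winning move (to 8).
  6: 6 XOR 3 = 5 < 6 — winning move (to 5).
  14: 14 XOR 3 = 13 < 14 — winning move (to 13).
That gives 3 winning moves.

3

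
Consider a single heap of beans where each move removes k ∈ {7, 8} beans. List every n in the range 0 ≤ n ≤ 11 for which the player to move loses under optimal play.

0, 1, 2, 3, 4, 5, 6

Build the Grundy sequence with g(k) = mex{g(k−s) : s ∈ {7, 8}, s ≤ k}:
k:     0  1  2  3  4  5  6  7  8  9 10 11
g(k):  0  0  0  0  0  0  0  1  1  1  1  1
The P-positions (g = 0) in 0..11 are 0, 1, 2, 3, 4, 5, 6.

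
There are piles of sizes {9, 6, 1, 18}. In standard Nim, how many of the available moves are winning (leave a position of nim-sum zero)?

Nim-sum: 9 XOR 6 XOR 1 XOR 18 = 28.
The overall nim-sum is X = 28. A pile of size p has a winning move iff p XOR X < p (reduce it to p XOR X).
  9: 9 XOR 28 = 21 ≥ 9 — no move.
  6: 6 XOR 28 = 26 ≥ 6 — no move.
  1: 1 XOR 28 = 29 ≥ 1 — no move.
  18: 18 XOR 28 = 14 < 18 — winning move (to 14).
That gives 1 winning move.

1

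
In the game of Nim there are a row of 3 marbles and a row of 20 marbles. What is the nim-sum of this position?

23

Bitwise XOR of the heap sizes:
  00011  (3)
  10100  (20)
  -----
  10111  (23)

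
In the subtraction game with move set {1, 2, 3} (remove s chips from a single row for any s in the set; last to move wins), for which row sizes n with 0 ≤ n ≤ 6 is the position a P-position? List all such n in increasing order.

0, 4

Build the Grundy sequence with g(k) = mex{g(k−s) : s ∈ {1, 2, 3}, s ≤ k}:
g(0) = mex{} = 0
g(1) = mex{0} = 1
g(2) = mex{0,1} = 2
g(3) = mex{0,1,2} = 3
g(4) = mex{1,2,3} = 0
g(5) = mex{0,2,3} = 1
g(6) = mex{0,1,3} = 2
The P-positions (g = 0) in 0..6 are 0, 4.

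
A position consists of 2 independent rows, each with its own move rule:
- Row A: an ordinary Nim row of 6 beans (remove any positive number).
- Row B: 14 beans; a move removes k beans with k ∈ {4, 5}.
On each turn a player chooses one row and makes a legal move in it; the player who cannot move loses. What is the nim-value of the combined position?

7

Row A is a plain Nim row of size 6, so its Grundy value is 6.
Grundy values for row B (subtraction set {4, 5}):
k:     0  1  2  3  4  5  6  7  8  9 10 11 12 13 14
g(k):  0  0  0  0  1  1  1  1  2  0  0  0  0  1  1
So g(14) = 1.
By the Sprague-Grundy theorem, the Grundy value of a sum of independent games is the XOR of the component values.
Combined value = 6 ⊕ 1 = 7.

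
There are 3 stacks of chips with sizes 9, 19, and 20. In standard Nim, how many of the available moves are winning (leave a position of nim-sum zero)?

Compute the nim-sum pairwise:
9 ⊕ 19 = 26
26 ⊕ 20 = 14
The overall nim-sum is X = 14. A stack of size p has a winning move iff p XOR X < p (reduce it to p XOR X).
  9: 9 XOR 14 = 7 < 9 — winning move (to 7).
  19: 19 XOR 14 = 29 ≥ 19 — no move.
  20: 20 XOR 14 = 26 ≥ 20 — no move.
That gives 1 winning move.

1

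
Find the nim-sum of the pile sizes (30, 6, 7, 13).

18

Compute the nim-sum pairwise:
30 XOR 6 = 24
24 XOR 7 = 31
31 XOR 13 = 18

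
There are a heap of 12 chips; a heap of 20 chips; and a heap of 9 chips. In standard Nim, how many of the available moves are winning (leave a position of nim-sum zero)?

1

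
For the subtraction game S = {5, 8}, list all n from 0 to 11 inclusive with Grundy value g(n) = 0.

Compute g(0), g(1), … for moves {5, 8}:
g(0) = mex{} = 0
g(1) = mex{} = 0
g(2) = mex{} = 0
g(3) = mex{} = 0
g(4) = mex{} = 0
g(5) = mex{0} = 1
g(6) = mex{0} = 1
g(7) = mex{0} = 1
g(8) = mex{0} = 1
g(9) = mex{0} = 1
g(10) = mex{0,1} = 2
g(11) = mex{0,1} = 2
The P-positions (g = 0) in 0..11 are 0, 1, 2, 3, 4.

0, 1, 2, 3, 4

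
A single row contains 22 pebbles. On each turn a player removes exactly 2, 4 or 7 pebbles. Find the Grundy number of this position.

2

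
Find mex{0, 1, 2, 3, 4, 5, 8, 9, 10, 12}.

The values 0, 1, 2, 3, 4, 5 are all present; 6 is the first non-negative integer missing from the set.

6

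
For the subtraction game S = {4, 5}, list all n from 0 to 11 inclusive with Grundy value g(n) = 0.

0, 1, 2, 3, 9, 10, 11

Build the Grundy sequence with g(k) = mex{g(k−s) : s ∈ {4, 5}, s ≤ k}:
k:     0  1  2  3  4  5  6  7  8  9 10 11
g(k):  0  0  0  0  1  1  1  1  2  0  0  0
The P-positions (g = 0) in 0..11 are 0, 1, 2, 3, 9, 10, 11.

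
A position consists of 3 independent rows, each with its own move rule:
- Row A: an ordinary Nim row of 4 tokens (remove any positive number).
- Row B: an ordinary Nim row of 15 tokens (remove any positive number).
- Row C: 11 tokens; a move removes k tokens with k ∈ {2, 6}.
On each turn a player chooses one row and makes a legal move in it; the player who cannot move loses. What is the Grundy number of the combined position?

10

Row A is a plain Nim row of size 4, so its Grundy value is 4.
Row B is a plain Nim row of size 15, so its Grundy value is 15.
Build the Grundy sequence for row C with g(k) = mex{g(k−s) : s ∈ {2, 6}, s ≤ k}:
g(0) = mex{} = 0
g(1) = mex{} = 0
g(2) = mex{0} = 1
g(3) = mex{0} = 1
g(4) = mex{1} = 0
g(5) = mex{1} = 0
g(6) = mex{0} = 1
g(7) = mex{0} = 1
g(8) = mex{1} = 0
g(9) = mex{1} = 0
g(10) = mex{0} = 1
g(11) = mex{0} = 1
So g(11) = 1.
The value of a disjunctive sum is the nim-sum of the parts.
Combined value = 4 ⊕ 15 ⊕ 1 = 10.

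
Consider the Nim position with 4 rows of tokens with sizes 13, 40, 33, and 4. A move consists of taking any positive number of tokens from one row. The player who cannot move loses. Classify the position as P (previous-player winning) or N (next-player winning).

Compute the nim-sum pairwise:
13 ^ 40 = 37
37 ^ 33 = 4
4 ^ 4 = 0
The nim-sum is 0, so this is a P-position: the player to move is in a losing position under optimal play.

P-position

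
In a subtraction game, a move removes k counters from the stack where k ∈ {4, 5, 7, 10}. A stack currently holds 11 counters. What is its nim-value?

Grundy values for subtraction set {4, 5, 7, 10}:
k:     0  1  2  3  4  5  6  7  8  9 10 11
g(k):  0  0  0  0  1  1  1  1  2  2  2  2
So g(11) = 2.

2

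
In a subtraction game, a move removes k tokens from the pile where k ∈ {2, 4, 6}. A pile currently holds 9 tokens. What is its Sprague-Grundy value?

Compute g(0), g(1), … for moves {2, 4, 6}:
k:     0  1  2  3  4  5  6  7  8  9
g(k):  0  0  1  1  2  2  3  3  0  0
So g(9) = 0.

0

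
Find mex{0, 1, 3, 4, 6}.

The values 0, 1 are all present; 2 is the first non-negative integer missing from the set.

2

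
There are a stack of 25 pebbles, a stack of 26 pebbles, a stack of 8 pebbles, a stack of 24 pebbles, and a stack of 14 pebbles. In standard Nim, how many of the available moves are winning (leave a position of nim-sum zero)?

3

In binary:
  11001  (25)
  11010  (26)
  01000  (8)
  11000  (24)
  01110  (14)
  -----
  11101  (29)
The overall nim-sum is X = 29. A stack of size p has a winning move iff p XOR X < p (reduce it to p XOR X).
  25: 25 XOR 29 = 4 < 25 — winning move (to 4).
  26: 26 XOR 29 = 7 < 26 — winning move (to 7).
  8: 8 XOR 29 = 21 ≥ 8 — no move.
  24: 24 XOR 29 = 5 < 24 — winning move (to 5).
  14: 14 XOR 29 = 19 ≥ 14 — no move.
That gives 3 winning moves.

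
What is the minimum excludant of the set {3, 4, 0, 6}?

1

0 is in the set but 1 is not, so the mex is 1.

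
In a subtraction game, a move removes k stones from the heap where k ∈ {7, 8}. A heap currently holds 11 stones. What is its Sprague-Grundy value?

Compute g(0), g(1), … for moves {7, 8}:
g(0) = mex{} = 0
g(1) = mex{} = 0
g(2) = mex{} = 0
g(3) = mex{} = 0
g(4) = mex{} = 0
g(5) = mex{} = 0
g(6) = mex{} = 0
g(7) = mex{0} = 1
g(8) = mex{0} = 1
g(9) = mex{0} = 1
g(10) = mex{0} = 1
g(11) = mex{0} = 1
So g(11) = 1.

1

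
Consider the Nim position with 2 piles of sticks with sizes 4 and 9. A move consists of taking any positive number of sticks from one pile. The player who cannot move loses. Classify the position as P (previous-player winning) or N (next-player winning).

N-position

Nim-sum: 4 XOR 9 = 13.
The nim-sum is 13 ≠ 0, so this is an N-position: the player to move can win.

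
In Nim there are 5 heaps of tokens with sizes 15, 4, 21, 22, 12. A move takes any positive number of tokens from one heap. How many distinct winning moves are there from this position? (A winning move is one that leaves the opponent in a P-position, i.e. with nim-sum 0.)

Compute the nim-sum pairwise:
15 ⊕ 4 = 11
11 ⊕ 21 = 30
30 ⊕ 22 = 8
8 ⊕ 12 = 4
The overall nim-sum is X = 4. A heap of size p has a winning move iff p XOR X < p (reduce it to p XOR X).
  15: 15 XOR 4 = 11 < 15 — winning move (to 11).
  4: 4 XOR 4 = 0 < 4 — winning move (to 0).
  21: 21 XOR 4 = 17 < 21 — winning move (to 17).
  22: 22 XOR 4 = 18 < 22 — winning move (to 18).
  12: 12 XOR 4 = 8 < 12 — winning move (to 8).
That gives 5 winning moves.

5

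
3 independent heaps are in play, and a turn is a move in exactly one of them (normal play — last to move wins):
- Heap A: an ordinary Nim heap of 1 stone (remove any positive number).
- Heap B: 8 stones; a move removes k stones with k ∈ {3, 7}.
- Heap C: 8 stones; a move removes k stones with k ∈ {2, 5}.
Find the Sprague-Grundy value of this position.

Heap A is a plain Nim heap of size 1, so its Grundy value is 1.
Build the Grundy sequence for heap B with g(k) = mex{g(k−s) : s ∈ {3, 7}, s ≤ k}:
g(0) = mex{} = 0
g(1) = mex{} = 0
g(2) = mex{} = 0
g(3) = mex{0} = 1
g(4) = mex{0} = 1
g(5) = mex{0} = 1
g(6) = mex{1} = 0
g(7) = mex{0,1} = 2
g(8) = mex{0,1} = 2
So g(8) = 2.
Grundy values for heap C (subtraction set {2, 5}):
g(0) = mex{} = 0
g(1) = mex{} = 0
g(2) = mex{0} = 1
g(3) = mex{0} = 1
g(4) = mex{1} = 0
g(5) = mex{0,1} = 2
g(6) = mex{0} = 1
g(7) = mex{1,2} = 0
g(8) = mex{1} = 0
So g(8) = 0.
By the Sprague-Grundy theorem, the Grundy value of a sum of independent games is the XOR of the component values.
Combined value = 1 ⊕ 2 ⊕ 0 = 3.

3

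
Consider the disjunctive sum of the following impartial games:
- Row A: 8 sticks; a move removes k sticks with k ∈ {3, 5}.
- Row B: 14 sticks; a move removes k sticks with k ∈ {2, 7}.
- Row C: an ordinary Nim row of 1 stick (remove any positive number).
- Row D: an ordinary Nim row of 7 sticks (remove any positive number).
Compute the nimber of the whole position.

6

For row A, compute g(0), g(1), … with moves {3, 5}:
g(0) = mex{} = 0
g(1) = mex{} = 0
g(2) = mex{} = 0
g(3) = mex{0} = 1
g(4) = mex{0} = 1
g(5) = mex{0} = 1
g(6) = mex{0,1} = 2
g(7) = mex{0,1} = 2
g(8) = mex{1} = 0
So g(8) = 0.
Grundy values for row B (subtraction set {2, 7}):
g(0) = mex{} = 0
g(1) = mex{} = 0
g(2) = mex{0} = 1
g(3) = mex{0} = 1
g(4) = mex{1} = 0
g(5) = mex{1} = 0
g(6) = mex{0} = 1
g(7) = mex{0} = 1
g(8) = mex{0,1} = 2
g(9) = mex{1} = 0
g(10) = mex{1,2} = 0
g(11) = mex{0} = 1
g(12) = mex{0} = 1
g(13) = mex{1} = 0
g(14) = mex{1} = 0
So g(14) = 0.
Row C is a plain Nim row of size 1, so its Grundy value is 1.
Row D is a plain Nim row of size 7, so its Grundy value is 7.
The value of a disjunctive sum is the nim-sum of the parts.
Combined value = 0 ⊕ 0 ⊕ 1 ⊕ 7 = 6.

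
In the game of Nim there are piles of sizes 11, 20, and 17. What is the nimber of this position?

Compute the nim-sum pairwise:
11 XOR 20 = 31
31 XOR 17 = 14

14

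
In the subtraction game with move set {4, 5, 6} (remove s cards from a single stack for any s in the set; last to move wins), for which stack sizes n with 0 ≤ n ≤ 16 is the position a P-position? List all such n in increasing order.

Compute g(0), g(1), … for moves {4, 5, 6}:
k:     0  1  2  3  4  5  6  7  8  9 10 11 12 13 14 15 16
g(k):  0  0  0  0  1  1  1  1  2  2  0  0  0  0  1  1  1
The P-positions (g = 0) in 0..16 are 0, 1, 2, 3, 10, 11, 12, 13.

0, 1, 2, 3, 10, 11, 12, 13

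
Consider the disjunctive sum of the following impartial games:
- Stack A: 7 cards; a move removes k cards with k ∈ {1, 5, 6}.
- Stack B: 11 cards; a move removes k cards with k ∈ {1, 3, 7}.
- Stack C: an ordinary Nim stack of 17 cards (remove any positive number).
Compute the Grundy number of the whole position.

Build the Grundy sequence for stack A with g(k) = mex{g(k−s) : s ∈ {1, 5, 6}, s ≤ k}:
g(0) = mex{} = 0
g(1) = mex{0} = 1
g(2) = mex{1} = 0
g(3) = mex{0} = 1
g(4) = mex{1} = 0
g(5) = mex{0} = 1
g(6) = mex{0,1} = 2
g(7) = mex{0,1,2} = 3
So g(7) = 3.
Build the Grundy sequence for stack B with g(k) = mex{g(k−s) : s ∈ {1, 3, 7}, s ≤ k}:
g(0) = mex{} = 0
g(1) = mex{0} = 1
g(2) = mex{1} = 0
g(3) = mex{0} = 1
g(4) = mex{1} = 0
g(5) = mex{0} = 1
g(6) = mex{1} = 0
g(7) = mex{0} = 1
g(8) = mex{1} = 0
g(9) = mex{0} = 1
g(10) = mex{1} = 0
g(11) = mex{0} = 1
So g(11) = 1.
Stack C is a plain Nim stack of size 17, so its Grundy value is 17.
The value of a disjunctive sum is the nim-sum of the parts.
Combined value = 3 XOR 1 XOR 17 = 19.

19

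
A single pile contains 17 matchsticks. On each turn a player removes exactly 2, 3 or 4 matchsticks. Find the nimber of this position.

Compute g(0), g(1), … for moves {2, 3, 4}:
k:     0  1  2  3  4  5  6  7  8  9 10 11 12 13 14 15 16 17
g(k):  0  0  1  1  2  2  0  0  1  1  2  2  0  0  1  1  2  2
So g(17) = 2.

2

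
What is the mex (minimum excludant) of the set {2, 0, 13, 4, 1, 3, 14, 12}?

5

The values 0, 1, 2, 3, 4 are all present; 5 is the first non-negative integer missing from the set.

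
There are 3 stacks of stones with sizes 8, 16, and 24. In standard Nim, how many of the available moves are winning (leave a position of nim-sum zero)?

Write each in binary and XOR column by column:
  01000  (8)
  10000  (16)
  11000  (24)
  -----
  00000  (0)
The nim-sum is already 0, so every move leaves a nonzero nim-sum — there are no winning moves.

0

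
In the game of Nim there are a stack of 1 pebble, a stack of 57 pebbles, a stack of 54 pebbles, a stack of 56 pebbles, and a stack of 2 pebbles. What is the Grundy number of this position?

Write each in binary and XOR column by column:
  000001  (1)
  111001  (57)
  110110  (54)
  111000  (56)
  000010  (2)
  ------
  110100  (52)

52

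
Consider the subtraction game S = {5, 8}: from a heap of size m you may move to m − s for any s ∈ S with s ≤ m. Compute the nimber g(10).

2

Grundy values for subtraction set {5, 8}:
g(0) = mex{} = 0
g(1) = mex{} = 0
g(2) = mex{} = 0
g(3) = mex{} = 0
g(4) = mex{} = 0
g(5) = mex{0} = 1
g(6) = mex{0} = 1
g(7) = mex{0} = 1
g(8) = mex{0} = 1
g(9) = mex{0} = 1
g(10) = mex{0,1} = 2
So g(10) = 2.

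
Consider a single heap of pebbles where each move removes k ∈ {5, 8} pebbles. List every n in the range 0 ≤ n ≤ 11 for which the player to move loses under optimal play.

0, 1, 2, 3, 4

Grundy values for subtraction set {5, 8}:
g(0) = mex{} = 0
g(1) = mex{} = 0
g(2) = mex{} = 0
g(3) = mex{} = 0
g(4) = mex{} = 0
g(5) = mex{0} = 1
g(6) = mex{0} = 1
g(7) = mex{0} = 1
g(8) = mex{0} = 1
g(9) = mex{0} = 1
g(10) = mex{0,1} = 2
g(11) = mex{0,1} = 2
The P-positions (g = 0) in 0..11 are 0, 1, 2, 3, 4.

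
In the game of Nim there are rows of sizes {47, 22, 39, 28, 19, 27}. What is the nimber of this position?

10

Compute the nim-sum pairwise:
47 XOR 22 = 57
57 XOR 39 = 30
30 XOR 28 = 2
2 XOR 19 = 17
17 XOR 27 = 10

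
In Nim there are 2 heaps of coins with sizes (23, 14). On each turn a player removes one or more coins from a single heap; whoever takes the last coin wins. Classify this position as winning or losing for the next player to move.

Compute the nim-sum pairwise:
23 XOR 14 = 25
The nim-sum is 25 ≠ 0, so this is an N-position: the player to move can win.

Winning position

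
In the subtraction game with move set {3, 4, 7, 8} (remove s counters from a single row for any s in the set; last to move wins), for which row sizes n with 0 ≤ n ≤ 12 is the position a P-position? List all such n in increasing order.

Compute g(0), g(1), … for moves {3, 4, 7, 8}:
g(0) = mex{} = 0
g(1) = mex{} = 0
g(2) = mex{} = 0
g(3) = mex{0} = 1
g(4) = mex{0} = 1
g(5) = mex{0} = 1
g(6) = mex{0,1} = 2
g(7) = mex{0,1} = 2
g(8) = mex{0,1} = 2
g(9) = mex{0,1,2} = 3
g(10) = mex{0,1,2} = 3
g(11) = mex{1,2} = 0
g(12) = mex{1,2,3} = 0
The P-positions (g = 0) in 0..12 are 0, 1, 2, 11, 12.

0, 1, 2, 11, 12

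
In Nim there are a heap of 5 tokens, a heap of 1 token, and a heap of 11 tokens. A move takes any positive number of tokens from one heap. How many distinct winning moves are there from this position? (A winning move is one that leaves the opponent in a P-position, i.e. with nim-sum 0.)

1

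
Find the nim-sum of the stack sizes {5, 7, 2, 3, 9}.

10

In binary:
  0101  (5)
  0111  (7)
  0010  (2)
  0011  (3)
  1001  (9)
  ----
  1010  (10)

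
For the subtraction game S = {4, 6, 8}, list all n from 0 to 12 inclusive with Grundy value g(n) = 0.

0, 1, 2, 3, 12

Grundy values for subtraction set {4, 6, 8}:
g(0) = mex{} = 0
g(1) = mex{} = 0
g(2) = mex{} = 0
g(3) = mex{} = 0
g(4) = mex{0} = 1
g(5) = mex{0} = 1
g(6) = mex{0} = 1
g(7) = mex{0} = 1
g(8) = mex{0,1} = 2
g(9) = mex{0,1} = 2
g(10) = mex{0,1} = 2
g(11) = mex{0,1} = 2
g(12) = mex{1,2} = 0
The P-positions (g = 0) in 0..12 are 0, 1, 2, 3, 12.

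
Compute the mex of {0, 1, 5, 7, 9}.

The values 0, 1 are all present; 2 is the first non-negative integer missing from the set.

2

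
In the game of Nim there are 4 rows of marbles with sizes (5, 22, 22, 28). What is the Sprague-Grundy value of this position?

25

Write each in binary and XOR column by column:
  00101  (5)
  10110  (22)
  10110  (22)
  11100  (28)
  -----
  11001  (25)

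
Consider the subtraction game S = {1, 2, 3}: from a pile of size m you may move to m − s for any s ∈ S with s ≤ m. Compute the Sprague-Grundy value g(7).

Compute g(0), g(1), … for moves {1, 2, 3}:
g(0) = mex{} = 0
g(1) = mex{0} = 1
g(2) = mex{0,1} = 2
g(3) = mex{0,1,2} = 3
g(4) = mex{1,2,3} = 0
g(5) = mex{0,2,3} = 1
g(6) = mex{0,1,3} = 2
g(7) = mex{0,1,2} = 3
So g(7) = 3.

3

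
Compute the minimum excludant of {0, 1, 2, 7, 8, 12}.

The values 0, 1, 2 are all present; 3 is the first non-negative integer missing from the set.

3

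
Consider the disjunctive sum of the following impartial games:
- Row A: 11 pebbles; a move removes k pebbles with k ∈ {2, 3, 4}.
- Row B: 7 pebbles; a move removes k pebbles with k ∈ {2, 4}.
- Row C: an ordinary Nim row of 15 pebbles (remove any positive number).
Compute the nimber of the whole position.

13

Grundy values for row A (subtraction set {2, 3, 4}):
k:     0  1  2  3  4  5  6  7  8  9 10 11
g(k):  0  0  1  1  2  2  0  0  1  1  2  2
So g(11) = 2.
Build the Grundy sequence for row B with g(k) = mex{g(k−s) : s ∈ {2, 4}, s ≤ k}:
k:     0  1  2  3  4  5  6  7
g(k):  0  0  1  1  2  2  0  0
So g(7) = 0.
Row C is a plain Nim row of size 15, so its Grundy value is 15.
The value of a disjunctive sum is the nim-sum of the parts.
Combined value = 2 ⊕ 0 ⊕ 15 = 13.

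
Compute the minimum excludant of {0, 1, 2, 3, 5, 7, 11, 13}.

4

The values 0, 1, 2, 3 are all present; 4 is the first non-negative integer missing from the set.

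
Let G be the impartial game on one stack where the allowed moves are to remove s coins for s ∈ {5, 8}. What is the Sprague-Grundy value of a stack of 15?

Grundy values for subtraction set {5, 8}:
k:     0  1  2  3  4  5  6  7  8  9 10 11 12 13 14 15
g(k):  0  0  0  0  0  1  1  1  1  1  2  2  2  0  0  0
So g(15) = 0.

0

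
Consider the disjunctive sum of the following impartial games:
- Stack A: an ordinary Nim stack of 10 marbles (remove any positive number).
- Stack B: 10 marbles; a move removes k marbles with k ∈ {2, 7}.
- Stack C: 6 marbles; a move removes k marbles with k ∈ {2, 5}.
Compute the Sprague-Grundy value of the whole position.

11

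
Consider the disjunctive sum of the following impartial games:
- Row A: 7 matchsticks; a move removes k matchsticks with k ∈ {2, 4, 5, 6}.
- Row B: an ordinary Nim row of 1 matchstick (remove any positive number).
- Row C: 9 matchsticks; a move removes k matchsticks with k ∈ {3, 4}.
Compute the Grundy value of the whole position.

2

Grundy values for row A (subtraction set {2, 4, 5, 6}):
g(0) = mex{} = 0
g(1) = mex{} = 0
g(2) = mex{0} = 1
g(3) = mex{0} = 1
g(4) = mex{0,1} = 2
g(5) = mex{0,1} = 2
g(6) = mex{0,1,2} = 3
g(7) = mex{0,1,2} = 3
So g(7) = 3.
Row B is a plain Nim row of size 1, so its Grundy value is 1.
For row C, compute g(0), g(1), … with moves {3, 4}:
k:     0  1  2  3  4  5  6  7  8  9
g(k):  0  0  0  1  1  1  2  0  0  0
So g(9) = 0.
The value of a disjunctive sum is the nim-sum of the parts.
Combined value = 3 ⊕ 1 ⊕ 0 = 2.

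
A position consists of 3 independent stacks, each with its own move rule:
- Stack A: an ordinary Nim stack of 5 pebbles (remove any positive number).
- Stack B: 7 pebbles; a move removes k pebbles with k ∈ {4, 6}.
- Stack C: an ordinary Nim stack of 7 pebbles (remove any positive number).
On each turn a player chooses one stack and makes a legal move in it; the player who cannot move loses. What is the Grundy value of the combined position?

Stack A is a plain Nim stack of size 5, so its Grundy value is 5.
Build the Grundy sequence for stack B with g(k) = mex{g(k−s) : s ∈ {4, 6}, s ≤ k}:
g(0) = mex{} = 0
g(1) = mex{} = 0
g(2) = mex{} = 0
g(3) = mex{} = 0
g(4) = mex{0} = 1
g(5) = mex{0} = 1
g(6) = mex{0} = 1
g(7) = mex{0} = 1
So g(7) = 1.
Stack C is a plain Nim stack of size 7, so its Grundy value is 7.
By the Sprague-Grundy theorem, the Grundy value of a sum of independent games is the XOR of the component values.
Combined value = 5 ⊕ 1 ⊕ 7 = 3.

3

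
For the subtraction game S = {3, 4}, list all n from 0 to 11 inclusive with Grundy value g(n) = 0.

0, 1, 2, 7, 8, 9

Grundy values for subtraction set {3, 4}:
k:     0  1  2  3  4  5  6  7  8  9 10 11
g(k):  0  0  0  1  1  1  2  0  0  0  1  1
The P-positions (g = 0) in 0..11 are 0, 1, 2, 7, 8, 9.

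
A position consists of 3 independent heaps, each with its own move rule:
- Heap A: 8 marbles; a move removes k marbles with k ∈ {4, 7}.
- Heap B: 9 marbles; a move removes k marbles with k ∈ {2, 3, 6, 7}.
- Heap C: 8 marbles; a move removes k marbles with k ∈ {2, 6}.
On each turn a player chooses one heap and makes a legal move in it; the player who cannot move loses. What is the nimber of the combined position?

2

Grundy values for heap A (subtraction set {4, 7}):
k:     0  1  2  3  4  5  6  7  8
g(k):  0  0  0  0  1  1  1  1  2
So g(8) = 2.
Build the Grundy sequence for heap B with g(k) = mex{g(k−s) : s ∈ {2, 3, 6, 7}, s ≤ k}:
k:     0  1  2  3  4  5  6  7  8  9
g(k):  0  0  1  1  2  0  3  1  2  0
So g(9) = 0.
Grundy values for heap C (subtraction set {2, 6}):
g(0) = mex{} = 0
g(1) = mex{} = 0
g(2) = mex{0} = 1
g(3) = mex{0} = 1
g(4) = mex{1} = 0
g(5) = mex{1} = 0
g(6) = mex{0} = 1
g(7) = mex{0} = 1
g(8) = mex{1} = 0
So g(8) = 0.
By the Sprague-Grundy theorem, the Grundy value of a sum of independent games is the XOR of the component values.
Combined value = 2 ⊕ 0 ⊕ 0 = 2.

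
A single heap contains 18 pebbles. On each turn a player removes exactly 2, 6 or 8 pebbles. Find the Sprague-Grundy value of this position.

Grundy values for subtraction set {2, 6, 8}:
k:     0  1  2  3  4  5  6  7  8  9 10 11 12 13 14 15 16 17 18
g(k):  0  0  1  1  0  0  1  1  2  2  3  3  2  2  0  0  1  1  0
So g(18) = 0.

0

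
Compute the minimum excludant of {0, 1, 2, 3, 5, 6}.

4

The values 0, 1, 2, 3 are all present; 4 is the first non-negative integer missing from the set.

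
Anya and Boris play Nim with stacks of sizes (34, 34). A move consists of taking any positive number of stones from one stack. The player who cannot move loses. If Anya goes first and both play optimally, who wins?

Nim-sum: 34 ^ 34 = 0.
The nim-sum is 0, so this is a P-position: the player to move is in a losing position under optimal play; Anya is about to move from it and so loses — Boris wins.

Boris wins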